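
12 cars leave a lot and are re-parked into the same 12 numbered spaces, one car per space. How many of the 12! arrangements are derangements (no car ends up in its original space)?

176214841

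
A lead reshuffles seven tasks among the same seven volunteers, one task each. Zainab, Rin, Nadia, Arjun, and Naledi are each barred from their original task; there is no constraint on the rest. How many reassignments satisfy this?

Let A_j be the event that the j-th constrained one is fixed. By inclusion-exclusion over the 5 events:
Σ_{j=0}^{5} (-1)^j C(5,j)(7-j)!
= C(5,0)·7! - C(5,1)·6! + C(5,2)·5! - C(5,3)·4! + C(5,4)·3! - C(5,5)·2!
= 5040 - 3600 + 1200 - 240 + 30 - 2
= 2428

2428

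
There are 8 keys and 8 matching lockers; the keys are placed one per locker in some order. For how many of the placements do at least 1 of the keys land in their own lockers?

25487

Sum C(8,i)·!(8-i) for i = 1..8:
  i=1: C(8,1)·!7 = 8·1854 = 14832
  i=2: C(8,2)·!6 = 28·265 = 7420
  i=3: C(8,3)·!5 = 56·44 = 2464
  i=4: C(8,4)·!4 = 70·9 = 630
  i=5: C(8,5)·!3 = 56·2 = 112
  i=6: C(8,6)·!2 = 28·1 = 28
  i=7: C(8,7)·!1 = 8·0 = 0
  i=8: C(8,8)·!0 = 1·1 = 1
Total = 25487.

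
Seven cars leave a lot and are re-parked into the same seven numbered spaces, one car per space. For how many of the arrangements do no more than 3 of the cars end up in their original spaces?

4948

# with exactly i fixed is C(7,i)·!(7-i); sum over i=0..3:
  i=0: C(7,0)·!7 = 1·1854 = 1854
  i=1: C(7,1)·!6 = 7·265 = 1855
  i=2: C(7,2)·!5 = 21·44 = 924
  i=3: C(7,3)·!4 = 35·9 = 315
Total = 4948.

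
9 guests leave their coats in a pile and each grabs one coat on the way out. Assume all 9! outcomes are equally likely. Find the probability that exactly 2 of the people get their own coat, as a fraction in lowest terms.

Favorable outcomes: C(9,2)·!7 = 36·1854 = 66744.
Total outcomes: 9! = 362880.
Probability = 66744/362880 = 103/560.

103/560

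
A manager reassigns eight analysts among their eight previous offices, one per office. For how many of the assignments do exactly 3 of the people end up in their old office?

Pick the 3 fixed positions: C(8,3) = 56 ways.
The other 5 form a derangement: !5 = 44.
Total: 56 × 44 = 2464.

2464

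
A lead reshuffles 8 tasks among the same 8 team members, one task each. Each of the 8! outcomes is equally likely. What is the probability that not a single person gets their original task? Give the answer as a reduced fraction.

Favorable outcomes: !8 = 14833.
Total outcomes: 8! = 40320.
Probability = 14833/40320 = 2119/5760.

2119/5760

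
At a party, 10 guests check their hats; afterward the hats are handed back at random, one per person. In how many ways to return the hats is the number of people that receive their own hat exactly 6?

Pick the 6 fixed positions: C(10,6) = 210 ways.
The remaining 4 must be deranged: !4 = 9.
Total: 210 × 9 = 1890.

1890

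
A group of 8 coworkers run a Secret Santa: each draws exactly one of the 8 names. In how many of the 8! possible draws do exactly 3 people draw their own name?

Choose which 3 of the 8 are fixed: C(8,3) = 56.
The remaining 5 must be deranged: !5 = 44.
Total: 56 × 44 = 2464.

2464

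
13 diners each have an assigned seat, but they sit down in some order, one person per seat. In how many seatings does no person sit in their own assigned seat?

2290792932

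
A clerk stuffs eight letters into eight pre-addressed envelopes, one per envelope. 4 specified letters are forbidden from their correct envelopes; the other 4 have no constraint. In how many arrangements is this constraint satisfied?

24024

Inclusion-exclusion on the 4 forbidden self-matches:
Σ_{j=0}^{4} (-1)^j C(4,j)(8-j)!
= C(4,0)·8! - C(4,1)·7! + C(4,2)·6! - C(4,3)·5! + C(4,4)·4!
= 40320 - 20160 + 4320 - 480 + 24
= 24024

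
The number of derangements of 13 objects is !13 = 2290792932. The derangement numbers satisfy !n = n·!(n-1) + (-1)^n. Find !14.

32071101049

!14 = 14·2290792932 + 1 = 32071101049.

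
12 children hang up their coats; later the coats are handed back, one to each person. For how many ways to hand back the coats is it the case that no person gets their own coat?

176214841

By inclusion-exclusion, !12 = Σ (-1)^k · 12!/k! for k=0..12
= 12! - 12!/1! + 12!/2! - 12!/3! + 12!/4! - 12!/5! + 12!/6! - 12!/7! + 12!/8! - 12!/9! + 12!/10! - 12!/11! + 12!/12!
= 479001600 - 479001600 + 239500800 - 79833600 + 19958400 - 3991680 + 665280 - 95040 + 11880 - 1320 + 132 - 12 + 1
= 176214841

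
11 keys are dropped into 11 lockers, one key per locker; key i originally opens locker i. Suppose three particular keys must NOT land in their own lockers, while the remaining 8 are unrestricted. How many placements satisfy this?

30078720

Inclusion-exclusion on the 3 forbidden self-matches:
Σ_{j=0}^{3} (-1)^j C(3,j)(11-j)!
= C(3,0)·11! - C(3,1)·10! + C(3,2)·9! - C(3,3)·8!
= 39916800 - 10886400 + 1088640 - 40320
= 30078720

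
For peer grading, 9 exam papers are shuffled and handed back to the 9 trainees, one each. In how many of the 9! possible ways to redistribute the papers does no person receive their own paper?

133496

The subfactorial !9 = [9!/e] (nearest integer).
9! = 362880, and 362880/e ≈ 133496.09, so !9 = 133496.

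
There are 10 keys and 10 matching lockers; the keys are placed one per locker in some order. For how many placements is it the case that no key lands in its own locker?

By inclusion-exclusion, !10 = Σ (-1)^k · 10!/k! for k=0..10
= 10! - 10!/1! + 10!/2! - 10!/3! + 10!/4! - 10!/5! + 10!/6! - 10!/7! + 10!/8! - 10!/9! + 10!/10!
= 3628800 - 3628800 + 1814400 - 604800 + 151200 - 30240 + 5040 - 720 + 90 - 10 + 1
= 1334961

1334961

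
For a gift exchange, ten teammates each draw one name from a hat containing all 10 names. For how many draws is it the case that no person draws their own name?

1334961

Use !n = n·!(n-1) + (-1)^n.
!10 = 10·133496 + 1 = 1334961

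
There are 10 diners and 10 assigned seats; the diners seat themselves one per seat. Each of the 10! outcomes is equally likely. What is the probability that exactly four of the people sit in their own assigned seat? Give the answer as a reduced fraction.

53/3456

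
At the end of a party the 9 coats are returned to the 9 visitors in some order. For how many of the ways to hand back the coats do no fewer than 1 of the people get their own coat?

229384

Sum C(9,i)·!(9-i) for i = 1..9:
  i=1: C(9,1)·!8 = 9·14833 = 133497
  i=2: C(9,2)·!7 = 36·1854 = 66744
  i=3: C(9,3)·!6 = 84·265 = 22260
  i=4: C(9,4)·!5 = 126·44 = 5544
  i=5: C(9,5)·!4 = 126·9 = 1134
  i=6: C(9,6)·!3 = 84·2 = 168
  i=7: C(9,7)·!2 = 36·1 = 36
  i=8: C(9,8)·!1 = 9·0 = 0
  i=9: C(9,9)·!0 = 1·1 = 1
Total = 229384.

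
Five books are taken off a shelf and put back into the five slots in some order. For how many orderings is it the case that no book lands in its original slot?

44

By inclusion-exclusion, !5 = Σ (-1)^k · 5!/k! for k=0..5
= 5! - 5!/1! + 5!/2! - 5!/3! + 5!/4! - 5!/5!
= 120 - 120 + 60 - 20 + 5 - 1
= 44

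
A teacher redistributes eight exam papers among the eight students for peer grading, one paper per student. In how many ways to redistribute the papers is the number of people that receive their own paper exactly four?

Pick the 4 fixed positions: C(8,4) = 70 ways.
The remaining 4 must be deranged: !4 = 9.
Total: 70 × 9 = 630.

630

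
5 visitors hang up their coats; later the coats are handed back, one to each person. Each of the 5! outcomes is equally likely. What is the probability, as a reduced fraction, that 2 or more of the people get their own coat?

Favorable outcomes: Σ_{i≥2} C(5,i)·!(5-i) = 10·2 + 10·1 + 5·0 + 1·1 = 31.
Total outcomes: 5! = 120.
Probability = 31/120 = 31/120.

31/120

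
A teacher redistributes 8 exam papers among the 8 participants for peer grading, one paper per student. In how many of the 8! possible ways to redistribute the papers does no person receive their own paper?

14833

By inclusion-exclusion, !8 = Σ (-1)^k · 8!/k! for k=0..8
= 8! - 8!/1! + 8!/2! - 8!/3! + 8!/4! - 8!/5! + 8!/6! - 8!/7! + 8!/8!
= 40320 - 40320 + 20160 - 6720 + 1680 - 336 + 56 - 8 + 1
= 14833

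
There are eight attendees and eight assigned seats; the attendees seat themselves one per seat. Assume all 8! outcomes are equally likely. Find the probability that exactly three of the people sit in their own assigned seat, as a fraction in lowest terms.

11/180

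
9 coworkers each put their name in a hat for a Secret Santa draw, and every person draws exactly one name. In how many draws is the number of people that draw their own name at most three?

355997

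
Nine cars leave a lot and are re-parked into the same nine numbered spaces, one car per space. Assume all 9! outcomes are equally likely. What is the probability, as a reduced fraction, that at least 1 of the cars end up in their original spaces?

28673/45360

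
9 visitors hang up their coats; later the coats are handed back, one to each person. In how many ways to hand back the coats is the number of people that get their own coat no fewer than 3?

29143

Sum C(9,i)·!(9-i) for i = 3..9:
  i=3: C(9,3)·!6 = 84·265 = 22260
  i=4: C(9,4)·!5 = 126·44 = 5544
  i=5: C(9,5)·!4 = 126·9 = 1134
  i=6: C(9,6)·!3 = 84·2 = 168
  i=7: C(9,7)·!2 = 36·1 = 36
  i=8: C(9,8)·!1 = 9·0 = 0
  i=9: C(9,9)·!0 = 1·1 = 1
Total = 29143.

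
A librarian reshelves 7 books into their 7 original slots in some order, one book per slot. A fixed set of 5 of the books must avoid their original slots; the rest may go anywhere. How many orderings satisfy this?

2428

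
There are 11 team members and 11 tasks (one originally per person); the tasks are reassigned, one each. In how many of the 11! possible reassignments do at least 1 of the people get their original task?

Sum C(11,i)·!(11-i) for i = 1..11:
  i=1: C(11,1)·!10 = 11·1334961 = 14684571
  i=2: C(11,2)·!9 = 55·133496 = 7342280
  i=3: C(11,3)·!8 = 165·14833 = 2447445
  i=4: C(11,4)·!7 = 330·1854 = 611820
  i=5: C(11,5)·!6 = 462·265 = 122430
  i=6: C(11,6)·!5 = 462·44 = 20328
  i=7: C(11,7)·!4 = 330·9 = 2970
  i=8: C(11,8)·!3 = 165·2 = 330
  i=9: C(11,9)·!2 = 55·1 = 55
  i=10: C(11,10)·!1 = 11·0 = 0
  i=11: C(11,11)·!0 = 1·1 = 1
Total = 25232230.

25232230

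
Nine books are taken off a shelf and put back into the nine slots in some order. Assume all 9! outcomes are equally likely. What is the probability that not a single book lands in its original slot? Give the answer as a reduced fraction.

Favorable outcomes: !9 = 133496.
Total outcomes: 9! = 362880.
Probability = 133496/362880 = 16687/45360.

16687/45360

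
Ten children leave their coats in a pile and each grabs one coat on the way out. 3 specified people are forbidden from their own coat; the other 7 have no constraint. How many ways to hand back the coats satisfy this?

Inclusion-exclusion on the 3 forbidden self-matches:
Σ_{j=0}^{3} (-1)^j C(3,j)(10-j)!
= C(3,0)·10! - C(3,1)·9! + C(3,2)·8! - C(3,3)·7!
= 3628800 - 1088640 + 120960 - 5040
= 2656080

2656080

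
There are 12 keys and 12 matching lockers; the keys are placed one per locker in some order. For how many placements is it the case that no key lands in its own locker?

176214841

!12 = 12! · Σ_{k=0}^{12} (-1)^k/k!
= 12! - 12!/1! + 12!/2! - 12!/3! + 12!/4! - 12!/5! + 12!/6! - 12!/7! + 12!/8! - 12!/9! + 12!/10! - 12!/11! + 12!/12!
= 479001600 - 479001600 + 239500800 - 79833600 + 19958400 - 3991680 + 665280 - 95040 + 11880 - 1320 + 132 - 12 + 1
= 176214841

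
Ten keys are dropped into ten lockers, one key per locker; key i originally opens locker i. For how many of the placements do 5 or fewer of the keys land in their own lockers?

3626624

# with exactly i fixed is C(10,i)·!(10-i); sum over i=0..5:
  i=0: C(10,0)·!10 = 1·1334961 = 1334961
  i=1: C(10,1)·!9 = 10·133496 = 1334960
  i=2: C(10,2)·!8 = 45·14833 = 667485
  i=3: C(10,3)·!7 = 120·1854 = 222480
  i=4: C(10,4)·!6 = 210·265 = 55650
  i=5: C(10,5)·!5 = 252·44 = 11088
Total = 3626624.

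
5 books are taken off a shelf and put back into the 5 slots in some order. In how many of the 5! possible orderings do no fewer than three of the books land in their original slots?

11

Sum C(5,i)·!(5-i) for i = 3..5:
  i=3: C(5,3)·!2 = 10·1 = 10
  i=4: C(5,4)·!1 = 5·0 = 0
  i=5: C(5,5)·!0 = 1·1 = 1
Total = 11.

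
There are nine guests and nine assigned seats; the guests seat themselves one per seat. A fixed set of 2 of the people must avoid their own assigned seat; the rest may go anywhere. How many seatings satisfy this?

287280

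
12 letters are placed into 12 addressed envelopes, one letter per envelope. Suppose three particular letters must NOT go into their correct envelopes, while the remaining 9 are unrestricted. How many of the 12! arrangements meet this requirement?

Let A_j be the event that the j-th constrained one is fixed. By inclusion-exclusion over the 3 events:
Σ_{j=0}^{3} (-1)^j C(3,j)(12-j)!
= C(3,0)·12! - C(3,1)·11! + C(3,2)·10! - C(3,3)·9!
= 479001600 - 119750400 + 10886400 - 362880
= 369774720

369774720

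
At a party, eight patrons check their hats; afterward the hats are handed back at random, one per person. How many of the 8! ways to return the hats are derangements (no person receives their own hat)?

14833

Recurrence: !8 = 8·!7 + (-1)^8.
!8 = 8·1854 + 1 = 14833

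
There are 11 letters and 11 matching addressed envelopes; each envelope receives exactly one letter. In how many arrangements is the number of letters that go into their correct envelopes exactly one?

14684571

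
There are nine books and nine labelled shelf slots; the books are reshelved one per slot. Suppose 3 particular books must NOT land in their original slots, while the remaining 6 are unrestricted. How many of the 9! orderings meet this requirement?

Let A_j be the event that the j-th constrained one is fixed. By inclusion-exclusion over the 3 events:
Σ_{j=0}^{3} (-1)^j C(3,j)(9-j)!
= C(3,0)·9! - C(3,1)·8! + C(3,2)·7! - C(3,3)·6!
= 362880 - 120960 + 15120 - 720
= 256320

256320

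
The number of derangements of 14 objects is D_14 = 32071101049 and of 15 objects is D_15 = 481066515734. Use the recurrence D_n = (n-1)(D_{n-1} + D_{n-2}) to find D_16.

D_16 = (16-1)·(D_15 + D_14) = 15·(481066515734 + 32071101049) = 15·513137616783 = 7697064251745.

7697064251745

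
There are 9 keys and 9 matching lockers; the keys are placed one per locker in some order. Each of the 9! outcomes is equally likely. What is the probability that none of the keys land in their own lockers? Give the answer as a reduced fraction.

16687/45360

Favorable outcomes: !9 = 133496.
Total outcomes: 9! = 362880.
Probability = 133496/362880 = 16687/45360.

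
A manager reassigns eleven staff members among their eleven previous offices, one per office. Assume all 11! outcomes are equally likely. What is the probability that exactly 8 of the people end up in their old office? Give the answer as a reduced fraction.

Favorable outcomes: C(11,8)·!3 = 165·2 = 330.
Total outcomes: 11! = 39916800.
Probability = 330/39916800 = 1/120960.

1/120960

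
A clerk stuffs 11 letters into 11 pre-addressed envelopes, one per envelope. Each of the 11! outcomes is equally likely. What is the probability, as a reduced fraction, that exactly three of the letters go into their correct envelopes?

Favorable outcomes: C(11,3)·!8 = 165·14833 = 2447445.
Total outcomes: 11! = 39916800.
Probability = 2447445/39916800 = 2119/34560.

2119/34560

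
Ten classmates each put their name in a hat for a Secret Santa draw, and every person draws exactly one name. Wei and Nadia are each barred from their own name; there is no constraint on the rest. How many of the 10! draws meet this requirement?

2943360

Inclusion-exclusion on the 2 forbidden self-matches:
Σ_{j=0}^{2} (-1)^j C(2,j)(10-j)!
= C(2,0)·10! - C(2,1)·9! + C(2,2)·8!
= 3628800 - 725760 + 40320
= 2943360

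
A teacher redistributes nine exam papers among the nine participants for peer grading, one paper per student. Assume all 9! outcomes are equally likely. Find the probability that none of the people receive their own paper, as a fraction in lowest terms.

16687/45360

Favorable outcomes: !9 = 133496.
Total outcomes: 9! = 362880.
Probability = 133496/362880 = 16687/45360.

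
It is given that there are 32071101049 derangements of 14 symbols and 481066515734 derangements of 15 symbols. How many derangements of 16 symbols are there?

7697064251745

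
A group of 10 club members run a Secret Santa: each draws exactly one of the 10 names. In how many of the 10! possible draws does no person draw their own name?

Use !n = (n-1)(!(n-1) + !(n-2)).
!10 = 9·(133496 + 14833) = 9·148329 = 1334961

1334961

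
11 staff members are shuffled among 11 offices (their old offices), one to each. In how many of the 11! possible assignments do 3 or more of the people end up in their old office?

3205379

# with exactly i fixed is C(11,i)·!(11-i); sum over i=3..11:
  i=3: C(11,3)·!8 = 165·14833 = 2447445
  i=4: C(11,4)·!7 = 330·1854 = 611820
  i=5: C(11,5)·!6 = 462·265 = 122430
  i=6: C(11,6)·!5 = 462·44 = 20328
  i=7: C(11,7)·!4 = 330·9 = 2970
  i=8: C(11,8)·!3 = 165·2 = 330
  i=9: C(11,9)·!2 = 55·1 = 55
  i=10: C(11,10)·!1 = 11·0 = 0
  i=11: C(11,11)·!0 = 1·1 = 1
Total = 3205379.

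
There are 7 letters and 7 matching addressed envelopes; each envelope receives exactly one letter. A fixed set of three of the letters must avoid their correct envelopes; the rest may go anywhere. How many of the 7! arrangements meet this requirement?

3216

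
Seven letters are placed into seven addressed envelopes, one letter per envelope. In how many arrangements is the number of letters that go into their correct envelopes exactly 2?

924

Pick the 2 fixed positions: C(7,2) = 21 ways.
The other 5 form a derangement: !5 = 44.
Total: 21 × 44 = 924.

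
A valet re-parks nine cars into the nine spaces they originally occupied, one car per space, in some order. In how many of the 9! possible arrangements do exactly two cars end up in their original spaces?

Choose which 2 of the 9 are fixed: C(9,2) = 36.
The remaining 7 must be deranged: !7 = 1854.
Total: 36 × 1854 = 66744.

66744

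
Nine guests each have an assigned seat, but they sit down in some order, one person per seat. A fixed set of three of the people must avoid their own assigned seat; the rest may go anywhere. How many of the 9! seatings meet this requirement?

256320

Inclusion-exclusion on the 3 forbidden self-matches:
Σ_{j=0}^{3} (-1)^j C(3,j)(9-j)!
= C(3,0)·9! - C(3,1)·8! + C(3,2)·7! - C(3,3)·6!
= 362880 - 120960 + 15120 - 720
= 256320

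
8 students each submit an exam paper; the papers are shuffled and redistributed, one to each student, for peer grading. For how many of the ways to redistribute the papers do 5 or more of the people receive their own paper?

141

Sum C(8,i)·!(8-i) for i = 5..8:
  i=5: C(8,5)·!3 = 56·2 = 112
  i=6: C(8,6)·!2 = 28·1 = 28
  i=7: C(8,7)·!1 = 8·0 = 0
  i=8: C(8,8)·!0 = 1·1 = 1
Total = 141.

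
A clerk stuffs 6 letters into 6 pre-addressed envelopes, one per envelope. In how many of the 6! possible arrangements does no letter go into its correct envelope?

265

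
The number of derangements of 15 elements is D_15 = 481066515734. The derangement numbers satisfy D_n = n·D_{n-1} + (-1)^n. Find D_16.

7697064251745

D_16 = 16·481066515734 + 1 = 7697064251745.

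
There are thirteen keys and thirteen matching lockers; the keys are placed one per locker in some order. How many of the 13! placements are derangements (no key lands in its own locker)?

Use !n = (n-1)(!(n-1) + !(n-2)).
!13 = 12·(176214841 + 14684570) = 12·190899411 = 2290792932

2290792932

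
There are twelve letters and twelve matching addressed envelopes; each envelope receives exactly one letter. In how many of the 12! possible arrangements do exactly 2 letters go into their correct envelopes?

88107426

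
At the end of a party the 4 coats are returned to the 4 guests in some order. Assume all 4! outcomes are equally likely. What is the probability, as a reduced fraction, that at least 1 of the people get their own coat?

5/8

Favorable outcomes: Σ_{i≥1} C(4,i)·!(4-i) = 4·2 + 6·1 + 4·0 + 1·1 = 15.
Total outcomes: 4! = 24.
Probability = 15/24 = 5/8.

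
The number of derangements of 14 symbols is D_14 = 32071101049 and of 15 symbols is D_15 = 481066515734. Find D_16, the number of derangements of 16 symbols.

D_16 = (16-1)·(D_15 + D_14) = 15·(481066515734 + 32071101049) = 15·513137616783 = 7697064251745.

7697064251745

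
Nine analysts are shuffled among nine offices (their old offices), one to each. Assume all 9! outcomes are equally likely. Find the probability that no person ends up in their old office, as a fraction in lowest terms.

Favorable outcomes: !9 = 133496.
Total outcomes: 9! = 362880.
Probability = 133496/362880 = 16687/45360.

16687/45360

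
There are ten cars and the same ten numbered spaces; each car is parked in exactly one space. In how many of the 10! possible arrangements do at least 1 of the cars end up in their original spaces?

2293839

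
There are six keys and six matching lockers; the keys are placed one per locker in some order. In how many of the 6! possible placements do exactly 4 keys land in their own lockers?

Choose which 4 of the 6 are fixed: C(6,4) = 15.
The remaining 2 must be deranged: !2 = 1.
Total: 15 × 1 = 15.

15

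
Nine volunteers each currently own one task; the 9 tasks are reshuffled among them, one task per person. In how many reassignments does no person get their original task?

133496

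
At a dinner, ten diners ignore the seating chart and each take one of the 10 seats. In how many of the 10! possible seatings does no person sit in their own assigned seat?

Recurrence: !10 = 10·!9 + (-1)^10.
!10 = 10·133496 + 1 = 1334961

1334961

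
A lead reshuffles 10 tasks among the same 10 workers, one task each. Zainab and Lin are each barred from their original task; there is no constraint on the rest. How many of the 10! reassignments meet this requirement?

Let A_j be the event that the j-th constrained one is fixed. By inclusion-exclusion over the 2 events:
Σ_{j=0}^{2} (-1)^j C(2,j)(10-j)!
= C(2,0)·10! - C(2,1)·9! + C(2,2)·8!
= 3628800 - 725760 + 40320
= 2943360

2943360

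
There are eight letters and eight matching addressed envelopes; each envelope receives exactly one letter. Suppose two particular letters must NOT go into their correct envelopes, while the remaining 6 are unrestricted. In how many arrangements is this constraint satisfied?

30960

Inclusion-exclusion on the 2 forbidden self-matches:
Σ_{j=0}^{2} (-1)^j C(2,j)(8-j)!
= C(2,0)·8! - C(2,1)·7! + C(2,2)·6!
= 40320 - 10080 + 720
= 30960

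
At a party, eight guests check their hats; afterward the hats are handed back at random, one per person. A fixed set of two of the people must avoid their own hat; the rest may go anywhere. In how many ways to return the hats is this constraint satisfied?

30960

Let A_j be the event that the j-th constrained one is fixed. By inclusion-exclusion over the 2 events:
Σ_{j=0}^{2} (-1)^j C(2,j)(8-j)!
= C(2,0)·8! - C(2,1)·7! + C(2,2)·6!
= 40320 - 10080 + 720
= 30960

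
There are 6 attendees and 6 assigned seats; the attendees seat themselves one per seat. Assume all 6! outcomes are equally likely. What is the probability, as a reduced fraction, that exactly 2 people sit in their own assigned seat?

Favorable outcomes: C(6,2)·!4 = 15·9 = 135.
Total outcomes: 6! = 720.
Probability = 135/720 = 3/16.

3/16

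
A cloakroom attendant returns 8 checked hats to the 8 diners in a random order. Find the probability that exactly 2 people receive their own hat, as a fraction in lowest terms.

53/288

Favorable outcomes: C(8,2)·!6 = 28·265 = 7420.
Total outcomes: 8! = 40320.
Probability = 7420/40320 = 53/288.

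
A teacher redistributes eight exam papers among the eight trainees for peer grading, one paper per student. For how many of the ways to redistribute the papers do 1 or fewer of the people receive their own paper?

29665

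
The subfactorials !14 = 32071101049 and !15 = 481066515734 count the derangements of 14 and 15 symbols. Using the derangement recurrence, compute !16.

!16 = (16-1)·(!15 + !14) = 15·(481066515734 + 32071101049) = 15·513137616783 = 7697064251745.

7697064251745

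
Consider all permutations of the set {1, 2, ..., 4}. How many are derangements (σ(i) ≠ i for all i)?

9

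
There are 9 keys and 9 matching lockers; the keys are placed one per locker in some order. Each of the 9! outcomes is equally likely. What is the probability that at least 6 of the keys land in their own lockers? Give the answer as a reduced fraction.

41/72576

Favorable outcomes: Σ_{i≥6} C(9,i)·!(9-i) = 84·2 + 36·1 + 9·0 + 1·1 = 205.
Total outcomes: 9! = 362880.
Probability = 205/362880 = 41/72576.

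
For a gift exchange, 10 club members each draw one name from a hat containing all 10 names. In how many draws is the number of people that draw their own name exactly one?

Choose which one of the 10 is fixed: C(10,1) = 10.
The remaining 9 must be deranged: !9 = 133496.
Total: 10 × 133496 = 1334960.

1334960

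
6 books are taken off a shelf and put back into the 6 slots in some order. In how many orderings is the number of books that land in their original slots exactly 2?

Pick the 2 fixed positions: C(6,2) = 15 ways.
The remaining 4 must be deranged: !4 = 9.
Total: 15 × 9 = 135.

135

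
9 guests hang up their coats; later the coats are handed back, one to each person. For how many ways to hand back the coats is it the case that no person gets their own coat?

!9 = 9! · Σ_{k=0}^{9} (-1)^k/k!
= 9! - 9!/1! + 9!/2! - 9!/3! + 9!/4! - 9!/5! + 9!/6! - 9!/7! + 9!/8! - 9!/9!
= 362880 - 362880 + 181440 - 60480 + 15120 - 3024 + 504 - 72 + 9 - 1
= 133496

133496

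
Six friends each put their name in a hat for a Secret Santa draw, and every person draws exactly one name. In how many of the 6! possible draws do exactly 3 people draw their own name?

40

Choose which 3 of the 6 are fixed: C(6,3) = 20.
The remaining 3 must be deranged: !3 = 2.
Total: 20 × 2 = 40.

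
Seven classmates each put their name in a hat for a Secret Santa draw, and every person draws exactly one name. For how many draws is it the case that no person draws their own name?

1854

The subfactorial !7 = [7!/e] (nearest integer).
7! = 5040, and 5040/e ≈ 1854.11, so !7 = 1854.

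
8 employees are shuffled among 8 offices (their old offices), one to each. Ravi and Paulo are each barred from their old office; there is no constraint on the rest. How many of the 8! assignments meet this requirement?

30960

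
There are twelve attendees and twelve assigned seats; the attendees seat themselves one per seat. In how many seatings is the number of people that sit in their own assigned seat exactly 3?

Pick the 3 fixed positions: C(12,3) = 220 ways.
The remaining 9 must be deranged: !9 = 133496.
Total: 220 × 133496 = 29369120.

29369120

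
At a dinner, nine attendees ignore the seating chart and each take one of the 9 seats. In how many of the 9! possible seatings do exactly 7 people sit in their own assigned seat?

Choose which 7 of the 9 are fixed: C(9,7) = 36.
The other 2 form a derangement: !2 = 1.
Total: 36 × 1 = 36.

36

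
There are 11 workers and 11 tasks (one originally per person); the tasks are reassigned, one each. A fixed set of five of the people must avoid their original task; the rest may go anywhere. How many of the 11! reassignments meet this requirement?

25022880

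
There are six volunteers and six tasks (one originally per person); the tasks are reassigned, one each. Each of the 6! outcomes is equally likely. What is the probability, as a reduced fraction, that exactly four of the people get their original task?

1/48

Favorable outcomes: C(6,4)·!2 = 15·1 = 15.
Total outcomes: 6! = 720.
Probability = 15/720 = 1/48.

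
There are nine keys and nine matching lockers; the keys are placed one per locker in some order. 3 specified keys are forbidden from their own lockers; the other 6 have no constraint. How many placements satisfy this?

256320

Let A_j be the event that the j-th constrained one is fixed. By inclusion-exclusion over the 3 events:
Σ_{j=0}^{3} (-1)^j C(3,j)(9-j)!
= C(3,0)·9! - C(3,1)·8! + C(3,2)·7! - C(3,3)·6!
= 362880 - 120960 + 15120 - 720
= 256320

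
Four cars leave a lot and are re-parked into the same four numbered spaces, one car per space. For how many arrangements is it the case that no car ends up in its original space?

9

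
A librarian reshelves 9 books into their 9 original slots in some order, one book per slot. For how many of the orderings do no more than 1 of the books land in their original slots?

# with exactly i fixed is C(9,i)·!(9-i); sum over i=0..1:
  i=0: C(9,0)·!9 = 1·133496 = 133496
  i=1: C(9,1)·!8 = 9·14833 = 133497
Total = 266993.

266993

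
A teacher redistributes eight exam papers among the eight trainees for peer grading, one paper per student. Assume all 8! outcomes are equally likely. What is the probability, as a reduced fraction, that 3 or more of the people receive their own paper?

647/8064

Favorable outcomes: Σ_{i≥3} C(8,i)·!(8-i) = 56·44 + 70·9 + 56·2 + 28·1 + 8·0 + 1·1 = 3235.
Total outcomes: 8! = 40320.
Probability = 3235/40320 = 647/8064.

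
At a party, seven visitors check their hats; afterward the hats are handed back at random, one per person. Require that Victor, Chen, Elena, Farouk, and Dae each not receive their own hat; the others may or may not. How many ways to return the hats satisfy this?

Inclusion-exclusion on the 5 forbidden self-matches:
Σ_{j=0}^{5} (-1)^j C(5,j)(7-j)!
= C(5,0)·7! - C(5,1)·6! + C(5,2)·5! - C(5,3)·4! + C(5,4)·3! - C(5,5)·2!
= 5040 - 3600 + 1200 - 240 + 30 - 2
= 2428

2428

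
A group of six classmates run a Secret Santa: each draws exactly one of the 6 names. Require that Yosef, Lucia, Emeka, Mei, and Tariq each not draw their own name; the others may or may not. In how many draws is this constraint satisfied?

Inclusion-exclusion on the 5 forbidden self-matches:
Σ_{j=0}^{5} (-1)^j C(5,j)(6-j)!
= C(5,0)·6! - C(5,1)·5! + C(5,2)·4! - C(5,3)·3! + C(5,4)·2! - C(5,5)·1!
= 720 - 600 + 240 - 60 + 10 - 1
= 309

309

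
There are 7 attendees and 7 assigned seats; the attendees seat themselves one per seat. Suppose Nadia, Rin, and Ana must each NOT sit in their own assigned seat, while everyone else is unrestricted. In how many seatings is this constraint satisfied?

3216

Inclusion-exclusion on the 3 forbidden self-matches:
Σ_{j=0}^{3} (-1)^j C(3,j)(7-j)!
= C(3,0)·7! - C(3,1)·6! + C(3,2)·5! - C(3,3)·4!
= 5040 - 2160 + 360 - 24
= 3216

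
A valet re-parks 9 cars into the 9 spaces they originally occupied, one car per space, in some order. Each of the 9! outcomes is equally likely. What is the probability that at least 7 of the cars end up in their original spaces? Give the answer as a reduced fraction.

37/362880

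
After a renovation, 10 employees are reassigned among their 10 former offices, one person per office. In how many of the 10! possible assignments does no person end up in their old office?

1334961

The number of derangements of 10 is !10 = Σ_{k=0}^{10} (-1)^k·10!/k!
= 10! - 10!/1! + 10!/2! - 10!/3! + 10!/4! - 10!/5! + 10!/6! - 10!/7! + 10!/8! - 10!/9! + 10!/10!
= 3628800 - 3628800 + 1814400 - 604800 + 151200 - 30240 + 5040 - 720 + 90 - 10 + 1
= 1334961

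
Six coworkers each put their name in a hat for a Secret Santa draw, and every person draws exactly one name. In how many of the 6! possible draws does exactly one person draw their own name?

Pick the single fixed position: C(6,1) = 6 ways.
The other 5 form a derangement: !5 = 44.
Total: 6 × 44 = 264.

264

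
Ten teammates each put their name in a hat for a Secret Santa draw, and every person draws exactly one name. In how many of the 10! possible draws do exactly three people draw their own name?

222480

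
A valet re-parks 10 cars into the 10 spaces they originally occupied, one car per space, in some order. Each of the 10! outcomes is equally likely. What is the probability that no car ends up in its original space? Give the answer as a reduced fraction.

16481/44800

Favorable outcomes: !10 = 1334961.
Total outcomes: 10! = 3628800.
Probability = 1334961/3628800 = 16481/44800.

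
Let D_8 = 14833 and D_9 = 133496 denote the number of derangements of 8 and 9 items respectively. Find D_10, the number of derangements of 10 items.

1334961

D_10 = (10-1)·(D_9 + D_8) = 9·(133496 + 14833) = 9·148329 = 1334961.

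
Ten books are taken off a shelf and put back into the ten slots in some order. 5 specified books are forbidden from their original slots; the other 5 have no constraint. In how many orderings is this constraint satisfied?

2170680

Inclusion-exclusion on the 5 forbidden self-matches:
Σ_{j=0}^{5} (-1)^j C(5,j)(10-j)!
= C(5,0)·10! - C(5,1)·9! + C(5,2)·8! - C(5,3)·7! + C(5,4)·6! - C(5,5)·5!
= 3628800 - 1814400 + 403200 - 50400 + 3600 - 120
= 2170680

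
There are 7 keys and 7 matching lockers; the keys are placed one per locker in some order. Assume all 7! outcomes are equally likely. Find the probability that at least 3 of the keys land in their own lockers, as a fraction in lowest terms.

407/5040

Favorable outcomes: Σ_{i≥3} C(7,i)·!(7-i) = 35·9 + 35·2 + 21·1 + 7·0 + 1·1 = 407.
Total outcomes: 7! = 5040.
Probability = 407/5040 = 407/5040.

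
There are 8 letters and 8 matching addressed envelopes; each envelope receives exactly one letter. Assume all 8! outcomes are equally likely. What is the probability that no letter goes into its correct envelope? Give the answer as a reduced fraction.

Favorable outcomes: !8 = 14833.
Total outcomes: 8! = 40320.
Probability = 14833/40320 = 2119/5760.

2119/5760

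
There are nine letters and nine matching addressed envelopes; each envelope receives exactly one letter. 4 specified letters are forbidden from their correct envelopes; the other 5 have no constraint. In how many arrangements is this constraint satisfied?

Let A_j be the event that the j-th constrained one is fixed. By inclusion-exclusion over the 4 events:
Σ_{j=0}^{4} (-1)^j C(4,j)(9-j)!
= C(4,0)·9! - C(4,1)·8! + C(4,2)·7! - C(4,3)·6! + C(4,4)·5!
= 362880 - 161280 + 30240 - 2880 + 120
= 229080

229080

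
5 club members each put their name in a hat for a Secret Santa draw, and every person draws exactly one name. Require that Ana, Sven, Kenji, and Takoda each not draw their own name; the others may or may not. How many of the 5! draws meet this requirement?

53

Let A_j be the event that the j-th constrained one is fixed. By inclusion-exclusion over the 4 events:
Σ_{j=0}^{4} (-1)^j C(4,j)(5-j)!
= C(4,0)·5! - C(4,1)·4! + C(4,2)·3! - C(4,3)·2! + C(4,4)·1!
= 120 - 96 + 36 - 8 + 1
= 53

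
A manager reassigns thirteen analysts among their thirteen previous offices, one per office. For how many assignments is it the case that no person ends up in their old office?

2290792932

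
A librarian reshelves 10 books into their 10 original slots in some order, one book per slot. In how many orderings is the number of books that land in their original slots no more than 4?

Sum C(10,i)·!(10-i) for i = 0..4:
  i=0: C(10,0)·!10 = 1·1334961 = 1334961
  i=1: C(10,1)·!9 = 10·133496 = 1334960
  i=2: C(10,2)·!8 = 45·14833 = 667485
  i=3: C(10,3)·!7 = 120·1854 = 222480
  i=4: C(10,4)·!6 = 210·265 = 55650
Total = 3615536.

3615536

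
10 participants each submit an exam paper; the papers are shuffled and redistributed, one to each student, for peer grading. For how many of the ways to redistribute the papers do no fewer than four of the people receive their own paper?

# with exactly i fixed is C(10,i)·!(10-i); sum over i=4..10:
  i=4: C(10,4)·!6 = 210·265 = 55650
  i=5: C(10,5)·!5 = 252·44 = 11088
  i=6: C(10,6)·!4 = 210·9 = 1890
  i=7: C(10,7)·!3 = 120·2 = 240
  i=8: C(10,8)·!2 = 45·1 = 45
  i=9: C(10,9)·!1 = 10·0 = 0
  i=10: C(10,10)·!0 = 1·1 = 1
Total = 68914.

68914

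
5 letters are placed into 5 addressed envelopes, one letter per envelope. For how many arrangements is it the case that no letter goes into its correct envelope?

44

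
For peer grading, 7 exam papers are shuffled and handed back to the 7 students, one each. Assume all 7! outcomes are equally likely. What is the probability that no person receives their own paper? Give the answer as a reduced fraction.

Favorable outcomes: !7 = 1854.
Total outcomes: 7! = 5040.
Probability = 1854/5040 = 103/280.

103/280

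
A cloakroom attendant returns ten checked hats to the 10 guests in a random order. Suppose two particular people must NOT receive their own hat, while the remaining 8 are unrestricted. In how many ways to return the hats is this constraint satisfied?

2943360

Inclusion-exclusion on the 2 forbidden self-matches:
Σ_{j=0}^{2} (-1)^j C(2,j)(10-j)!
= C(2,0)·10! - C(2,1)·9! + C(2,2)·8!
= 3628800 - 725760 + 40320
= 2943360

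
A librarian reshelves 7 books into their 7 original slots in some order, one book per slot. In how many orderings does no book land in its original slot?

The subfactorial !7 = [7!/e] (nearest integer).
7! = 5040, and 5040/e ≈ 1854.11, so !7 = 1854.

1854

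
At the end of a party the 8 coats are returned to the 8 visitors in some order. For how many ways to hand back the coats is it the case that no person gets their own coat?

Recurrence: !8 = 8·!7 + (-1)^8.
!8 = 8·1854 + 1 = 14833

14833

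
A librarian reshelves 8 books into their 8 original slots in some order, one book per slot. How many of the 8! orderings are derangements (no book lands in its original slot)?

14833

!8 is the nearest integer to 8!/e.
8! = 40320, and 40320/e ≈ 14832.90, so !8 = 14833.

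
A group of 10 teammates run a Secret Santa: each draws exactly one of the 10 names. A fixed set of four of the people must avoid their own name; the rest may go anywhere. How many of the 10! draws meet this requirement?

Let A_j be the event that the j-th constrained one is fixed. By inclusion-exclusion over the 4 events:
Σ_{j=0}^{4} (-1)^j C(4,j)(10-j)!
= C(4,0)·10! - C(4,1)·9! + C(4,2)·8! - C(4,3)·7! + C(4,4)·6!
= 3628800 - 1451520 + 241920 - 20160 + 720
= 2399760

2399760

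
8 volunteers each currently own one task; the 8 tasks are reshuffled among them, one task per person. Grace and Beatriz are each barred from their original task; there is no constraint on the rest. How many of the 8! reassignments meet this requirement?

30960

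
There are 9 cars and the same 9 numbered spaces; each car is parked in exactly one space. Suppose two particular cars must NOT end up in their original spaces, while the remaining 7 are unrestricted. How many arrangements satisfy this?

287280

Inclusion-exclusion on the 2 forbidden self-matches:
Σ_{j=0}^{2} (-1)^j C(2,j)(9-j)!
= C(2,0)·9! - C(2,1)·8! + C(2,2)·7!
= 362880 - 80640 + 5040
= 287280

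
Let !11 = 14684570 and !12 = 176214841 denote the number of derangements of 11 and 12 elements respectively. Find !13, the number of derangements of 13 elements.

2290792932

!13 = (13-1)·(!12 + !11) = 12·(176214841 + 14684570) = 12·190899411 = 2290792932.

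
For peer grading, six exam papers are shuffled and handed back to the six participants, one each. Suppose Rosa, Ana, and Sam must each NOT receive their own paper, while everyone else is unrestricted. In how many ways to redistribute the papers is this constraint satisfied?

Inclusion-exclusion on the 3 forbidden self-matches:
Σ_{j=0}^{3} (-1)^j C(3,j)(6-j)!
= C(3,0)·6! - C(3,1)·5! + C(3,2)·4! - C(3,3)·3!
= 720 - 360 + 72 - 6
= 426

426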